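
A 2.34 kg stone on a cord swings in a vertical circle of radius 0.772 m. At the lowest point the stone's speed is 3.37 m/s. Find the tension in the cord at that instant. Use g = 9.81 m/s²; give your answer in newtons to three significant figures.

At the lowest point, T points up (toward the centre) and the weight mg points down (away from the centre), so the net inward force is T − mg = mv²/r.
T = m(v²/r + g) = 2.34 × ((3.37)²/0.772 + 9.81) = 2.34 × (14.71 + 9.81) = 2.34 × 24.52 = 57.38 N.

57.4 N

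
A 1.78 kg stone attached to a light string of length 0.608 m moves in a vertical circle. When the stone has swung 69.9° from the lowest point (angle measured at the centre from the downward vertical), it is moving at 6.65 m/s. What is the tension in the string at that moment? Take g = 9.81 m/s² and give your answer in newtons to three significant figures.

Take the radial direction toward the centre of the circle as positive. The component of the weight along the string toward the centre is −mg cos φ (φ measured from the bottom), so Newton's second law along the string gives T − mg cos φ = m v²/r.
cos 69.9° = 0.3437, so T = m(v²/r + g cos φ) = 1.78 × ((6.65)²/0.608 + 9.81 × 0.3437) = 1.78 × (72.73 + (3.371)) = 1.78 × 76.11 = 135.5 N.

135 N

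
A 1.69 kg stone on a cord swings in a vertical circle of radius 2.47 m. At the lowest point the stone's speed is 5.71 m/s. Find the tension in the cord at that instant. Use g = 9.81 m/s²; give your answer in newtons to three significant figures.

At the lowest point, T points up (toward the centre) and the weight mg points down (away from the centre), so the net inward force is T − mg = mv²/r.
T = m(v²/r + g) = 1.69 × ((5.71)²/2.47 + 9.81) = 1.69 × (13.20 + 9.81) = 1.69 × 23.01 = 38.89 N.

38.9 N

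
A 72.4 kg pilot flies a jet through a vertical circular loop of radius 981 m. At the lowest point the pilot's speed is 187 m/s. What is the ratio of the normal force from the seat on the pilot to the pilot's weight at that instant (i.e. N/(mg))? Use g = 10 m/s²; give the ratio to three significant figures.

At the bottom, N − mg = mv²/r, so N = m(v²/r + g) and N/(mg) = v²/(rg) + 1 = (187)²/(981 × 10.0) + 1 = 3.565 + 1 = 4.565.

4.56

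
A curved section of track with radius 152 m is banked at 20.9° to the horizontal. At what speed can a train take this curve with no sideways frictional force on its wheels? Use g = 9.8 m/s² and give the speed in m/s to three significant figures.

23.9 m/s

On a frictionless banked curve, N sinθ = mv²/r and N cosθ = mg, so tanθ = v²/(rg).
v = √(r g tanθ) = √(152 × 9.8 × tan 20.9°) = √(152 × 9.8 × 0.3819) = √568.8 = 23.85 m/s.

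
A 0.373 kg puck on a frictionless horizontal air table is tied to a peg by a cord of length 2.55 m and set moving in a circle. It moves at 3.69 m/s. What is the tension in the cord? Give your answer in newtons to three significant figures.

The tension is the only horizontal force, so it supplies the full centripetal force: T = m v²/r = 0.373 × (3.690)²/2.55 = 0.373 × 13.62/2.55 = 1.992 N.

1.99 N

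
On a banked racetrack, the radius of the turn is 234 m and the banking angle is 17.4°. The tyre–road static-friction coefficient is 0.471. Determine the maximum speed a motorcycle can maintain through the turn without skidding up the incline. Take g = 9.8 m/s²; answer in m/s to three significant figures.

At the maximum speed, friction acts down the slope at its limiting value f = μN. Radially (horizontal, toward centre): N sinθ + μN cosθ = mv²/r. Vertically: N cosθ − μN sinθ = mg.
Dividing: v² = r g (sinθ + μcosθ)/(cosθ − μsinθ).
sinθ + μcosθ = 0.2990 + 0.471×0.9542 = 0.7485; cosθ − μsinθ = 0.9542 − 0.471×0.2990 = 0.8134.
v² = 234 × 9.8 × 0.7485/0.8134 = 2110 m²/s², so v = 45.94 m/s.

45.9 m/s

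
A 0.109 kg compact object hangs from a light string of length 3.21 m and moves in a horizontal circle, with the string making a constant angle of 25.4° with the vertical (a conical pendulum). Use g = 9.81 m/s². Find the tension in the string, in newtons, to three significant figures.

1.18 N

Vertically the bob has no acceleration, so T cosθ = mg.
T = mg/cosθ = 0.109 × 9.81 / cos 25.4° = 1.069/0.9033 = 1.184 N.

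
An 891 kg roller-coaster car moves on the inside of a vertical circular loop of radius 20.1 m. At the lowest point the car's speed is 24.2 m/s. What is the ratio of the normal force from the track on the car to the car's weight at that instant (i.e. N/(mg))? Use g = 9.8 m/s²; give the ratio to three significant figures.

At the bottom, N − mg = mv²/r, so N = m(v²/r + g) and N/(mg) = v²/(rg) + 1 = (24.2)²/(20.1 × 9.8) + 1 = 2.973 + 1 = 3.973.

3.97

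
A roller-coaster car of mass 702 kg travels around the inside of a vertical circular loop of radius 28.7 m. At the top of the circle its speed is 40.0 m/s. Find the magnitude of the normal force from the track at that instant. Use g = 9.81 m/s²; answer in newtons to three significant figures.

32200 N

At the top, both N and the weight mg point inward (toward the centre), so N + mg = mv²/r.
N = m(v²/r − g) = 702 × ((40.0)²/28.7 − 9.81) = 702 × (55.75 − 9.81) = 702 × 45.94 = 32250 N.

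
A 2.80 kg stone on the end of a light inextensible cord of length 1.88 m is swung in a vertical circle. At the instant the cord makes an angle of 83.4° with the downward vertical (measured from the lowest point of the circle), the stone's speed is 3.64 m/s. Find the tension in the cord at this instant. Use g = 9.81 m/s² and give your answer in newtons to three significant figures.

Take the radial direction toward the centre of the circle as positive. The component of the weight along the string toward the centre is −mg cos φ (φ measured from the bottom), so Newton's second law along the string gives T − mg cos φ = m v²/r.
cos 83.4° = 0.1149, so T = m(v²/r + g cos φ) = 2.80 × ((3.64)²/1.88 + 9.81 × 0.1149) = 2.80 × (7.048 + (1.128)) = 2.80 × 8.175 = 22.89 N.

22.9 N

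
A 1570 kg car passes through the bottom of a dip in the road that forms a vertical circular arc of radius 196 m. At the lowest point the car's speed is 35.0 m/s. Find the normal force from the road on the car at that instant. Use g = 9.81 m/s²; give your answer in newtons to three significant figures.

25200 N

At the lowest point, N points up (toward the centre) and the weight mg points down (away from the centre), so the net inward force is N − mg = mv²/r.
N = m(v²/r + g) = 1570 × ((35.0)²/196 + 9.81) = 1570 × (6.250 + 9.81) = 1570 × 16.06 = 25210 N.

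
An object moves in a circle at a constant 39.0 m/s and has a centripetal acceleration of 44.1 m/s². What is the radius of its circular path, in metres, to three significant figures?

a_c = v²/r ⇒ r = v²/a_c = (39.0)²/44.1 = 1521/44.1 = 34.49 m.

34.5 m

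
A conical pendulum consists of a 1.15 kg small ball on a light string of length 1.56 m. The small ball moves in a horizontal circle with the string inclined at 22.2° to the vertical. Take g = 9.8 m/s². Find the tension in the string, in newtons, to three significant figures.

12.2 N

Vertically the bob has no acceleration, so T cosθ = mg.
T = mg/cosθ = 1.15 × 9.8 / cos 22.2° = 11.27/0.9259 = 12.17 N.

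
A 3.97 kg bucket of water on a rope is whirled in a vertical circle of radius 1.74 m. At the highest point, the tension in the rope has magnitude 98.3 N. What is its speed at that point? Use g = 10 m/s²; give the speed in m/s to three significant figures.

7.78 m/s

At the top, T + mg = mv²/r, so v = √(r(T/m + g)) = √(1.74 × (98.3/3.97 + 10.0)) = √(1.74 × 34.76) = √60.48 = 7.777 m/s.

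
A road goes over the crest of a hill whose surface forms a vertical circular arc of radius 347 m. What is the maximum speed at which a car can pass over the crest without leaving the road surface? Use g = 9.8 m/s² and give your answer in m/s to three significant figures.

At the crest the centre of the circle is below the car, so the net downward (centripetal) force is mg − N = mv²/r.
The car leaves the road when N → 0, giving v_max = √(g r) = √(9.8 × 347) = 58.31 m/s.

58.3 m/s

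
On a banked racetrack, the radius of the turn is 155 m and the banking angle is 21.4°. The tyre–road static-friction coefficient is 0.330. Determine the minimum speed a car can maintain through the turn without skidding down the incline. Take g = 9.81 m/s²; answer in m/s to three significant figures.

9.13 m/s

At the minimum speed, friction acts up the slope at its limiting value f = μN. Radially (horizontal, toward centre): N sinθ − μN cosθ = mv²/r. Vertically: N cosθ + μN sinθ = mg.
Dividing: v² = r g (sinθ − μcosθ)/(cosθ + μsinθ).
sinθ − μcosθ = 0.3649 − 0.330×0.9311 = 0.05763; cosθ + μsinθ = 0.9311 + 0.330×0.3649 = 1.051.
v² = 155 × 9.81 × 0.05763/1.051 = 83.34 m²/s², so v = 9.129 m/s.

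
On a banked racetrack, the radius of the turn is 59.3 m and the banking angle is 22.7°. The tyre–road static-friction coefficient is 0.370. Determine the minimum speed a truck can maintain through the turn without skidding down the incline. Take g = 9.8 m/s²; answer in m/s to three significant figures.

At the minimum speed, friction acts up the slope at its limiting value f = μN. Radially (horizontal, toward centre): N sinθ − μN cosθ = mv²/r. Vertically: N cosθ + μN sinθ = mg.
Dividing: v² = r g (sinθ − μcosθ)/(cosθ + μsinθ).
sinθ − μcosθ = 0.3859 − 0.370×0.9225 = 0.04457; cosθ + μsinθ = 0.9225 + 0.370×0.3859 = 1.065.
v² = 59.3 × 9.8 × 0.04457/1.065 = 24.31 m²/s², so v = 4.931 m/s.

4.93 m/s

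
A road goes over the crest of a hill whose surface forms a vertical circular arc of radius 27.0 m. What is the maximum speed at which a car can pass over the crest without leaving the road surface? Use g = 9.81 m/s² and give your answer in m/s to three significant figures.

At the crest the centre of the circle is below the car, so the net downward (centripetal) force is mg − N = mv²/r.
The car leaves the road when N → 0, giving v_max = √(g r) = √(9.81 × 27.0) = 16.27 m/s.

16.3 m/s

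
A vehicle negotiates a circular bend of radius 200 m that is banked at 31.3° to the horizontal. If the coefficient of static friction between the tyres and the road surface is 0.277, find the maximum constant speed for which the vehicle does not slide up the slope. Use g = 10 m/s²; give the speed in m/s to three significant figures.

46.1 m/s

At the maximum speed, friction acts down the slope at its limiting value f = μN. Radially (horizontal, toward centre): N sinθ + μN cosθ = mv²/r. Vertically: N cosθ − μN sinθ = mg.
Dividing: v² = r g (sinθ + μcosθ)/(cosθ − μsinθ).
sinθ + μcosθ = 0.5195 + 0.277×0.8545 = 0.7562; cosθ − μsinθ = 0.8545 − 0.277×0.5195 = 0.7106.
v² = 200 × 10.0 × 0.7562/0.7106 = 2128 m²/s², so v = 46.14 m/s.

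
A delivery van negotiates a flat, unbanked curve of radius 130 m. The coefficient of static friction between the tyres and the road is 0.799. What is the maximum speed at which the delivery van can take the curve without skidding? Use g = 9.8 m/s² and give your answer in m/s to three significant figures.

On a flat curve, static friction is the only horizontal force, so it must supply the full centripetal force: μ_s m g = m v²/r.
Mass cancels: v_max = √(μ_s g r) = √(0.799 × 9.8 × 130) = √1018 = 31.90 m/s.

31.9 m/s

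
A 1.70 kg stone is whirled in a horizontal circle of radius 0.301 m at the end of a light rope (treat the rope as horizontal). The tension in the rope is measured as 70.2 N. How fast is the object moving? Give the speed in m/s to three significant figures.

3.53 m/s

T = m v²/r ⇒ v = √(T r / m) = √(70.2 × 0.301 / 1.70) = √12.43 = 3.526 m/s.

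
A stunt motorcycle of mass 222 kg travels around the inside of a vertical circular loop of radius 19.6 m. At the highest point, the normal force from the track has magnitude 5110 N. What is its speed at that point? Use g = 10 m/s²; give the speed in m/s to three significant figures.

25.4 m/s

At the top, N + mg = mv²/r, so v = √(r(N/m + g)) = √(19.6 × (5110/222 + 10.0)) = √(19.6 × 33.02) = √647.2 = 25.44 m/s.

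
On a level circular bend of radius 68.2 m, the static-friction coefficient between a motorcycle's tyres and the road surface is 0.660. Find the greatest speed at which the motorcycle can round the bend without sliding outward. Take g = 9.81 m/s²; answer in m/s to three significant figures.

On a flat curve, static friction is the only horizontal force, so it must supply the full centripetal force: μ_s m g = m v²/r.
Mass cancels: v_max = √(μ_s g r) = √(0.660 × 9.81 × 68.2) = √441.6 = 21.01 m/s.

21.0 m/s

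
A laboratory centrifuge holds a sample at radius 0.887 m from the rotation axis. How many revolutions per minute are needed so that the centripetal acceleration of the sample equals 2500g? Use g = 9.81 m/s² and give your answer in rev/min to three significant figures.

Require ω²r = 2500g, so ω = √(2500 × 9.81/0.887) = 166.3 rad/s.
In rev/min: ω × 60/(2π) = 166.3 × 60/(2π) = 1588 rev/min.

1590 rev/min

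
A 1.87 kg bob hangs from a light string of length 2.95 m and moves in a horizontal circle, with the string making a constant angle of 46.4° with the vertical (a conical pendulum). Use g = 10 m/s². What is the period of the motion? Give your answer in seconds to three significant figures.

r = L sinθ = 2.136 m. From T sinθ = mω²r and T cosθ = mg: tanθ = ω²r/g, so ω² = g tanθ / r = g/(L cosθ).
ω = √(g/(L cosθ)) = √(10.0/(2.95 × 0.6896)) = √4.916 = 2.217 rad/s.
Period = 2π/ω = 2.834 s.

2.83 s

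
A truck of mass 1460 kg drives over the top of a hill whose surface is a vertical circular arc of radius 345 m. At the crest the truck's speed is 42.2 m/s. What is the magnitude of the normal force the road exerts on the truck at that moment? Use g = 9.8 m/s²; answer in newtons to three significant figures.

6770 N

At the crest the centripetal acceleration points downward (toward the centre of the arc), so mg − N = mv²/r.
N = m(g − v²/r) = 1460 × (9.8 − (42.2)²/345) = 1460 × (9.8 − 5.162) = 1460 × 4.638 = 6772 N.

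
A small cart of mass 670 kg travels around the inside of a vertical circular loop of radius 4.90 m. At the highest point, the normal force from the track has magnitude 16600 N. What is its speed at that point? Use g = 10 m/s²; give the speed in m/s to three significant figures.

13.1 m/s

At the top, N + mg = mv²/r, so v = √(r(N/m + g)) = √(4.90 × (16600/670 + 10.0)) = √(4.90 × 34.78) = √170.4 = 13.05 m/s.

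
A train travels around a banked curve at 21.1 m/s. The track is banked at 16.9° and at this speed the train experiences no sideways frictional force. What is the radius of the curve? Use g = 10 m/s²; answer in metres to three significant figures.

147 m

Frictionless banking: tanθ = v²/(rg), so r = v²/(g tanθ).
r = (21.1)²/(10.0 × tan 16.9°) = 445.2/(10.0 × 0.3038) = 445.2/3.038 = 146.5 m.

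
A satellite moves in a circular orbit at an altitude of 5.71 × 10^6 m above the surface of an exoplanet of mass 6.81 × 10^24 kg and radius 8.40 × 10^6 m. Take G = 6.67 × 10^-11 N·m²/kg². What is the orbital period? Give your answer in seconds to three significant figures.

15600 s

r = R + h = 8.40 × 10^6 + 5.71 × 10^6 = 1.411 × 10^7 m. Gravity provides the centripetal force: G M m / r² = m v² / r ⇒ v = √(GM/r) = 5674 m/s.
T = 2πr/v = 2π × 1.411 × 10^7 / 5674 = 15630 s.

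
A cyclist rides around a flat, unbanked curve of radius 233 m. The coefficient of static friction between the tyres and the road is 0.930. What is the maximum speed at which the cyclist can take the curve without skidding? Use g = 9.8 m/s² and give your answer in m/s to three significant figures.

46.1 m/s

The only inward force on a level bend is static friction, so at the limit f_s = μ_s N = μ_s m g = m v²/r.
Mass cancels: v_max = √(μ_s g r) = √(0.930 × 9.8 × 233) = √2124 = 46.08 m/s.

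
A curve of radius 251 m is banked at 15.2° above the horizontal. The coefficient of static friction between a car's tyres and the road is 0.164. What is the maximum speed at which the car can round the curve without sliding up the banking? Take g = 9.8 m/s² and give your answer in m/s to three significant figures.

At the maximum speed, friction acts down the slope at its limiting value f = μN. Radially (horizontal, toward centre): N sinθ + μN cosθ = mv²/r. Vertically: N cosθ − μN sinθ = mg.
Dividing: v² = r g (sinθ + μcosθ)/(cosθ − μsinθ).
sinθ + μcosθ = 0.2622 + 0.164×0.9650 = 0.4205; cosθ − μsinθ = 0.9650 − 0.164×0.2622 = 0.9220.
v² = 251 × 9.8 × 0.4205/0.9220 = 1122 m²/s², so v = 33.49 m/s.

33.5 m/s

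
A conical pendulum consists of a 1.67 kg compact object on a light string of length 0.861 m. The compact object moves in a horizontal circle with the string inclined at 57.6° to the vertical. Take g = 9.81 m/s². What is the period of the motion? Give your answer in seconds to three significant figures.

r = L sinθ = 0.7270 m. From T sinθ = mω²r and T cosθ = mg: tanθ = ω²r/g, so ω² = g tanθ / r = g/(L cosθ).
ω = √(g/(L cosθ)) = √(9.81/(0.861 × 0.5358)) = √21.26 = 4.611 rad/s.
Period = 2π/ω = 1.363 s.

1.36 s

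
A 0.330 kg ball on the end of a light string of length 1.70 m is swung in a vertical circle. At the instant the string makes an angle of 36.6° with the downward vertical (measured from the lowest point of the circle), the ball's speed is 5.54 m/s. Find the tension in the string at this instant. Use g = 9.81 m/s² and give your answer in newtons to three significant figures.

Take the radial direction toward the centre of the circle as positive. The component of the weight along the string toward the centre is −mg cos φ (φ measured from the bottom), so Newton's second law along the string gives T − mg cos φ = m v²/r.
cos 36.6° = 0.8028, so T = m(v²/r + g cos φ) = 0.330 × ((5.54)²/1.70 + 9.81 × 0.8028) = 0.330 × (18.05 + (7.876)) = 0.330 × 25.93 = 8.557 N.

8.56 N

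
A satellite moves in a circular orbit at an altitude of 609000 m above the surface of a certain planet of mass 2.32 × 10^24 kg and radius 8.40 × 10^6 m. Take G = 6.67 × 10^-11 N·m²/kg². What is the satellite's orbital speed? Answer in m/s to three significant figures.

4140 m/s

Orbital radius r = R + h = 8.40 × 10^6 + 609000 = 9.009 × 10^6 m.
Gravity supplies the centripetal force: G M m / r² = m v² / r, so v = √(GM/r).
v = √(6.67 × 10^-11 × 2.32 × 10^24 / 9.009 × 10^6) = √(1.718 × 10^7) = 4144 m/s.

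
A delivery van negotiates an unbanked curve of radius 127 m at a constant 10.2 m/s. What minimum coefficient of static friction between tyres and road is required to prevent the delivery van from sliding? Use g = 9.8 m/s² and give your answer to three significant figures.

Friction provides the centripetal force: μ_s m g = m v²/r, so μ_s = v²/(g r) = (10.20)²/(9.8 × 127) = 104.0/1245 = 0.08359.

0.0836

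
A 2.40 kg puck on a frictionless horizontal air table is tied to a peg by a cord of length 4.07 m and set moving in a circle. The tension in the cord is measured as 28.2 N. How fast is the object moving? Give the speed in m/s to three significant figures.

T = m v²/r ⇒ v = √(T r / m) = √(28.2 × 4.07 / 2.40) = √47.82 = 6.915 m/s.

6.92 m/s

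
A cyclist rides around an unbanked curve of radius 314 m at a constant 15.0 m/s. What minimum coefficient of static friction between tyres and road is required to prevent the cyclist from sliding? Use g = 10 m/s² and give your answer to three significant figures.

Friction provides the centripetal force: μ_s m g = m v²/r, so μ_s = v²/(g r) = (15.00)²/(10.0 × 314) = 225.0/3140 = 0.07166.

0.0717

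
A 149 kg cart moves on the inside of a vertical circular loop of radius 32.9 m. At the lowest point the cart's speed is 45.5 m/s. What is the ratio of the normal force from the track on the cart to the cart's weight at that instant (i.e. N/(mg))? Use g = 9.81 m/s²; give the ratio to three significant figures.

7.41

At the bottom, N − mg = mv²/r, so N = m(v²/r + g) and N/(mg) = v²/(rg) + 1 = (45.5)²/(32.9 × 9.81) + 1 = 6.414 + 1 = 7.414.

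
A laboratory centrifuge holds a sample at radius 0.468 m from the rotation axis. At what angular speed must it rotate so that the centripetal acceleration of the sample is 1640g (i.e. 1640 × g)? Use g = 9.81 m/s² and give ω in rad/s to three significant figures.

185 rad/s

Centripetal acceleration a_c = ω²r. Setting ω²r = 1640g:
ω = √(1640g / r) = √(1640 × 9.81 / 0.468) = √34380 = 185.4 rad/s.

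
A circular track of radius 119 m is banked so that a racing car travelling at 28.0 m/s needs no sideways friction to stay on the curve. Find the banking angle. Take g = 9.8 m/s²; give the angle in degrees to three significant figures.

With no friction, the horizontal component of the normal force provides the centripetal force: N sinθ = mv²/r, while N cosθ = mg vertically.
Dividing: tanθ = v²/(r g) = (28.0)²/(119 × 9.8) = 784.0/1166 = 0.6723.
θ = arctan(0.6723) = 33.91°.

33.9°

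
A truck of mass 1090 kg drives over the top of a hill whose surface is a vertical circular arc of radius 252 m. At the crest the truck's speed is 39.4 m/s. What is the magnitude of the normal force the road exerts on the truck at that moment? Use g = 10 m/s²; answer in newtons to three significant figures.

At the crest the centripetal acceleration points downward (toward the centre of the arc), so mg − N = mv²/r.
N = m(g − v²/r) = 1090 × (10.0 − (39.4)²/252) = 1090 × (10.0 − 6.160) = 1090 × 3.840 = 4185 N.

4190 N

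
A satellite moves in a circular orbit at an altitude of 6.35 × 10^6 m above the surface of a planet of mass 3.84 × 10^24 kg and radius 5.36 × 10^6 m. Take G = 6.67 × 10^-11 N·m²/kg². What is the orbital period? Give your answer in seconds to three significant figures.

15700 s

r = R + h = 5.36 × 10^6 + 6.35 × 10^6 = 1.171 × 10^7 m. Gravity provides the centripetal force: G M m / r² = m v² / r ⇒ v = √(GM/r) = 4677 m/s.
T = 2πr/v = 2π × 1.171 × 10^7 / 4677 = 15730 s.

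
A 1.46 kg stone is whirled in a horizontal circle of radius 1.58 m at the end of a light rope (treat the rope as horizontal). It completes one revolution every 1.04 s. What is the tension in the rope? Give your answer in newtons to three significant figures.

84.2 N

v = 2πr/T = 2π × 1.58/1.04 = 9.546 m/s.
The tension is the only horizontal force, so it supplies the full centripetal force: T = m v²/r = 1.46 × (9.546)²/1.58 = 1.46 × 91.12/1.58 = 84.20 N.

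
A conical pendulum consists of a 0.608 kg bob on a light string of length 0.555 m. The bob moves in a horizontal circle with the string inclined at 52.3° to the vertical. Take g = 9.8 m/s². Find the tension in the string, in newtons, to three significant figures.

9.74 N

Vertically the bob has no acceleration, so T cosθ = mg.
T = mg/cosθ = 0.608 × 9.8 / cos 52.3° = 5.958/0.6115 = 9.743 N.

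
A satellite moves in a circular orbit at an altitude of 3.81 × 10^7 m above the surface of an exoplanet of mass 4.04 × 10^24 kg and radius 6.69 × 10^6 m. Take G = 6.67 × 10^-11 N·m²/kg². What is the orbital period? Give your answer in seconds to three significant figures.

r = R + h = 6.69 × 10^6 + 3.81 × 10^7 = 4.479 × 10^7 m. Gravity provides the centripetal force: G M m / r² = m v² / r ⇒ v = √(GM/r) = 2453 m/s.
T = 2πr/v = 2π × 4.479 × 10^7 / 2453 = 114700 s.

115000 s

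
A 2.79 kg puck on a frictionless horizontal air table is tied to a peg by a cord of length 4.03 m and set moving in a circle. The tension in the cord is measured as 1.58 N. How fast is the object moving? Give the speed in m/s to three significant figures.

1.51 m/s

T = m v²/r ⇒ v = √(T r / m) = √(1.58 × 4.03 / 2.79) = √2.282 = 1.511 m/s.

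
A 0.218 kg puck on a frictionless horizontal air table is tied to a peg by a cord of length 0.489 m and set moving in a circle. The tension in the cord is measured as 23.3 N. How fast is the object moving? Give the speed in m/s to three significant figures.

7.23 m/s

T = m v²/r ⇒ v = √(T r / m) = √(23.3 × 0.489 / 0.218) = √52.26 = 7.229 m/s.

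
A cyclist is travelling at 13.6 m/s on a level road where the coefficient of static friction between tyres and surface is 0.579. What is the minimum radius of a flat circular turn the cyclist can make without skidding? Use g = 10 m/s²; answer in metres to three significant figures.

At the limit, μ_s m g = m v²/r, so r_min = v²/(μ_s g) = (13.6)²/(0.579 × 10.0) = 185.0/5.790 = 31.94 m.

31.9 m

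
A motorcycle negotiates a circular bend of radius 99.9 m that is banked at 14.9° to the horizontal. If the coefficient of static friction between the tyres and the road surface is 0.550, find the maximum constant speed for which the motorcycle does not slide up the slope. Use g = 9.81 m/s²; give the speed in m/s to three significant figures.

At the maximum speed, friction acts down the slope at its limiting value f = μN. Radially (horizontal, toward centre): N sinθ + μN cosθ = mv²/r. Vertically: N cosθ − μN sinθ = mg.
Dividing: v² = r g (sinθ + μcosθ)/(cosθ − μsinθ).
sinθ + μcosθ = 0.2571 + 0.550×0.9664 = 0.7886; cosθ − μsinθ = 0.9664 − 0.550×0.2571 = 0.8250.
v² = 99.9 × 9.81 × 0.7886/0.8250 = 936.9 m²/s², so v = 30.61 m/s.

30.6 m/s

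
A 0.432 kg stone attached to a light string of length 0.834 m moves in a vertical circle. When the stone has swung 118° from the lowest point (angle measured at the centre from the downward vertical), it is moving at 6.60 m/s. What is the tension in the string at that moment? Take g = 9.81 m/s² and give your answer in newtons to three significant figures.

20.6 N

Take the radial direction toward the centre of the circle as positive. The component of the weight along the string toward the centre is −mg cos φ (φ measured from the bottom), so Newton's second law along the string gives T − mg cos φ = m v²/r.
cos 118° = -0.4695, so T = m(v²/r + g cos φ) = 0.432 × ((6.60)²/0.834 + 9.81 × -0.4695) = 0.432 × (52.23 + (-4.606)) = 0.432 × 47.62 = 20.57 N.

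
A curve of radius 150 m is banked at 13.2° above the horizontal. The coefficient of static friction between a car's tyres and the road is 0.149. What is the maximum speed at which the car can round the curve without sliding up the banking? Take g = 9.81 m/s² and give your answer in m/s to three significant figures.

24.2 m/s

At the maximum speed, friction acts down the slope at its limiting value f = μN. Radially (horizontal, toward centre): N sinθ + μN cosθ = mv²/r. Vertically: N cosθ − μN sinθ = mg.
Dividing: v² = r g (sinθ + μcosθ)/(cosθ − μsinθ).
sinθ + μcosθ = 0.2284 + 0.149×0.9736 = 0.3734; cosθ − μsinθ = 0.9736 − 0.149×0.2284 = 0.9396.
v² = 150 × 9.81 × 0.3734/0.9396 = 584.8 m²/s², so v = 24.18 m/s.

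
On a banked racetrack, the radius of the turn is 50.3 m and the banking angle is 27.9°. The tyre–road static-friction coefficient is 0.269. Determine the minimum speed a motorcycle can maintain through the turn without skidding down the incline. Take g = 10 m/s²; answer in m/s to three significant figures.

At the minimum speed, friction acts up the slope at its limiting value f = μN. Radially (horizontal, toward centre): N sinθ − μN cosθ = mv²/r. Vertically: N cosθ + μN sinθ = mg.
Dividing: v² = r g (sinθ − μcosθ)/(cosθ + μsinθ).
sinθ − μcosθ = 0.4679 − 0.269×0.8838 = 0.2302; cosθ + μsinθ = 0.8838 + 0.269×0.4679 = 1.010.
v² = 50.3 × 10.0 × 0.2302/1.010 = 114.7 m²/s², so v = 10.71 m/s.

10.7 m/s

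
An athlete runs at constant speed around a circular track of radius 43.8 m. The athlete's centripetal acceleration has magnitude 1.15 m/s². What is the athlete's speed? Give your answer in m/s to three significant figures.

a_c = v²/r ⇒ v = √(a_c · r) = √(1.15 × 43.8) = √50.37 = 7.097 m/s.

7.10 m/s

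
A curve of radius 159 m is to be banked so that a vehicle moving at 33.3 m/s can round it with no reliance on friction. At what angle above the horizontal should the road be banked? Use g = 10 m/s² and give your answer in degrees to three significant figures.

With no friction, the horizontal component of the normal force provides the centripetal force: N sinθ = mv²/r, while N cosθ = mg vertically.
Dividing: tanθ = v²/(r g) = (33.3)²/(159 × 10.0) = 1109/1590 = 0.6974.
θ = arctan(0.6974) = 34.89°.

34.9°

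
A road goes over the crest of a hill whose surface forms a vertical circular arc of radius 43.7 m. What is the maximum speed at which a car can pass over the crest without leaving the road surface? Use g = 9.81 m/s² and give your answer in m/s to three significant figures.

20.7 m/s

At the crest the centre of the circle is below the car, so the net downward (centripetal) force is mg − N = mv²/r.
The car leaves the road when N → 0, giving v_max = √(g r) = √(9.81 × 43.7) = 20.70 m/s.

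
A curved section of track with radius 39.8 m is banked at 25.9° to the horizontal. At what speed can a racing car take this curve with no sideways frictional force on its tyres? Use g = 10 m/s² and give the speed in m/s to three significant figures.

On a frictionless banked curve, N sinθ = mv²/r and N cosθ = mg, so tanθ = v²/(rg).
v = √(r g tanθ) = √(39.8 × 10.0 × tan 25.9°) = √(39.8 × 10.0 × 0.4856) = √193.3 = 13.90 m/s.

13.9 m/s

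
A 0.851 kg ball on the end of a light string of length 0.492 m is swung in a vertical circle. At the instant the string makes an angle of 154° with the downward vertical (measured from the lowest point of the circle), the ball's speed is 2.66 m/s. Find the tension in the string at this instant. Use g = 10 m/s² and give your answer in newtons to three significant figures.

4.59 N

Take the radial direction toward the centre of the circle as positive. The component of the weight along the string toward the centre is −mg cos φ (φ measured from the bottom), so Newton's second law along the string gives T − mg cos φ = m v²/r.
cos 154° = -0.8988, so T = m(v²/r + g cos φ) = 0.851 × ((2.66)²/0.492 + 10.0 × -0.8988) = 0.851 × (14.38 + (-8.988)) = 0.851 × 5.393 = 4.590 N.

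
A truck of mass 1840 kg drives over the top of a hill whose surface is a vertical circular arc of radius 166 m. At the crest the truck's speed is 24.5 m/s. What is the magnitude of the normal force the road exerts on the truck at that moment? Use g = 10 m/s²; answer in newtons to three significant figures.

At the crest the centripetal acceleration points downward (toward the centre of the arc), so mg − N = mv²/r.
N = m(g − v²/r) = 1840 × (10.0 − (24.5)²/166) = 1840 × (10.0 − 3.616) = 1840 × 6.384 = 11750 N.

11700 N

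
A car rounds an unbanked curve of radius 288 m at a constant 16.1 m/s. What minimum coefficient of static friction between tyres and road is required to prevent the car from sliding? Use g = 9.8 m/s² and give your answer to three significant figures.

Friction provides the centripetal force: μ_s m g = m v²/r, so μ_s = v²/(g r) = (16.10)²/(9.8 × 288) = 259.2/2822 = 0.09184.

0.0918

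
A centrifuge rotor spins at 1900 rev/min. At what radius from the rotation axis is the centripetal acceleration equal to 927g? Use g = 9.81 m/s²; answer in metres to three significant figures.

0.230 m

ω = 1900 rev/min × 2π/60 = 199.0 rad/s.
a_c = ω²r = 927g ⇒ r = 927 × 9.81 / (199.0)² = 9094/39590 = 0.2297 m.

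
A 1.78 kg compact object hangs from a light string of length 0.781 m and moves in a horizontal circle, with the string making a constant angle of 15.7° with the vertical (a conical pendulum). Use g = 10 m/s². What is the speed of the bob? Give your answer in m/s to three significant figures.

The radius of the circle is r = L sinθ = 0.781 × sin 15.7° = 0.2113 m.
Horizontally T sinθ = mv²/r and vertically T cosθ = mg, so tanθ = v²/(rg).
v = √(r g tanθ) = √(0.2113 × 10.0 × 0.2811) = √0.5940 = 0.7707 m/s.

0.771 m/s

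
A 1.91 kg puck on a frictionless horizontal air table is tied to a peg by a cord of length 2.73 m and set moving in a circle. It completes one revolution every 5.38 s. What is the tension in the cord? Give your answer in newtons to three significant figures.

v = 2πr/T = 2π × 2.73/5.38 = 3.188 m/s.
The tension is the only horizontal force, so it supplies the full centripetal force: T = m v²/r = 1.91 × (3.188)²/2.73 = 1.91 × 10.17/2.73 = 7.112 N.

7.11 N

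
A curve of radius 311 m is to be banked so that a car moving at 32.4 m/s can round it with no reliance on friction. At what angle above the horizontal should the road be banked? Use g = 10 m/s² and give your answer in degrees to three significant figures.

For a frictionless banked turn: horizontally N sinθ = mv²/r and vertically N cosθ = mg.
Dividing: tanθ = v²/(r g) = (32.4)²/(311 × 10.0) = 1050/3110 = 0.3375.
θ = arctan(0.3375) = 18.65°.

18.7°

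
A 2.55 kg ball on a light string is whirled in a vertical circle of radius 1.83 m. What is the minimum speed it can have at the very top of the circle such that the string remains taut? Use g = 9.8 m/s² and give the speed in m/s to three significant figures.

At the highest point the centre is directly below, so both the weight and T act inward: T + mg = mv²/r.
At minimum speed T → 0, so mg = mv_min²/r ⇒ v_min = √(g r) = √(9.8 × 1.83) = 4.235 m/s.

4.23 m/s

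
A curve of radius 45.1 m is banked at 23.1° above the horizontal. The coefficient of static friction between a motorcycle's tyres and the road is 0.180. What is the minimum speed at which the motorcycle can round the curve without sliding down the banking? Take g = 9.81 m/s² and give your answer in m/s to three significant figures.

At the minimum speed, friction acts up the slope at its limiting value f = μN. Radially (horizontal, toward centre): N sinθ − μN cosθ = mv²/r. Vertically: N cosθ + μN sinθ = mg.
Dividing: v² = r g (sinθ − μcosθ)/(cosθ + μsinθ).
sinθ − μcosθ = 0.3923 − 0.180×0.9198 = 0.2268; cosθ + μsinθ = 0.9198 + 0.180×0.3923 = 0.9904.
v² = 45.1 × 9.81 × 0.2268/0.9904 = 101.3 m²/s², so v = 10.06 m/s.

10.1 m/s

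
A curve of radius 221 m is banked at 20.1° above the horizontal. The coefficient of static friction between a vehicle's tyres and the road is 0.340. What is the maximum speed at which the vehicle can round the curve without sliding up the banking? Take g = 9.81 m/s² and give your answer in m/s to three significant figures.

41.8 m/s

At the maximum speed, friction acts down the slope at its limiting value f = μN. Radially (horizontal, toward centre): N sinθ + μN cosθ = mv²/r. Vertically: N cosθ − μN sinθ = mg.
Dividing: v² = r g (sinθ + μcosθ)/(cosθ − μsinθ).
sinθ + μcosθ = 0.3437 + 0.340×0.9391 = 0.6630; cosθ − μsinθ = 0.9391 − 0.340×0.3437 = 0.8222.
v² = 221 × 9.81 × 0.6630/0.8222 = 1748 m²/s², so v = 41.81 m/s.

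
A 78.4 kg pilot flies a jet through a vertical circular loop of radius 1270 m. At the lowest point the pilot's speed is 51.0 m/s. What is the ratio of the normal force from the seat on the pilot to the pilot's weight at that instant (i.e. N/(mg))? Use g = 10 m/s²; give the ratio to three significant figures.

At the bottom, N − mg = mv²/r, so N = m(v²/r + g) and N/(mg) = v²/(rg) + 1 = (51.0)²/(1270 × 10.0) + 1 = 0.2048 + 1 = 1.205.

1.20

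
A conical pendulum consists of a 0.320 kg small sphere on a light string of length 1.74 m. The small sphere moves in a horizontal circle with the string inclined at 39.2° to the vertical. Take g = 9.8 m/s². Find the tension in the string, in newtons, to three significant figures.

Vertically the bob has no acceleration, so T cosθ = mg.
T = mg/cosθ = 0.320 × 9.8 / cos 39.2° = 3.136/0.7749 = 4.047 N.

4.05 N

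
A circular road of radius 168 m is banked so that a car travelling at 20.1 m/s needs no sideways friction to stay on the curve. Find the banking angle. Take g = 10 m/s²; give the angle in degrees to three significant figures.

13.5°

With no friction, the horizontal component of the normal force provides the centripetal force: N sinθ = mv²/r, while N cosθ = mg vertically.
Dividing: tanθ = v²/(r g) = (20.1)²/(168 × 10.0) = 404.0/1680 = 0.2405.
θ = arctan(0.2405) = 13.52°.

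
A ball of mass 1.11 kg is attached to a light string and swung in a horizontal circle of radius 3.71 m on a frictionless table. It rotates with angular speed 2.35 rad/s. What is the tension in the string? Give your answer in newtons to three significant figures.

v = ωr = 2.35 × 3.71 = 8.718 m/s.
The tension is the only horizontal force, so it supplies the full centripetal force: T = m v²/r = 1.11 × (8.718)²/3.71 = 1.11 × 76.01/3.71 = 22.74 N.

22.7 N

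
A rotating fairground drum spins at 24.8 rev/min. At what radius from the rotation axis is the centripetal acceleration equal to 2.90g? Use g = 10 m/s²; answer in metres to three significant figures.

4.30 m

ω = 24.8 rev/min × 2π/60 = 2.597 rad/s.
a_c = ω²r = 2.90g ⇒ r = 2.90 × 10.0 / (2.597)² = 29.00/6.745 = 4.300 m.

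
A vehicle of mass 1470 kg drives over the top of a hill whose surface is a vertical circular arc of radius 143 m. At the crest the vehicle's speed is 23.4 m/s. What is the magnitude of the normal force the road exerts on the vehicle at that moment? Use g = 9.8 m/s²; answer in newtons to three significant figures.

8780 N

At the crest the centripetal acceleration points downward (toward the centre of the arc), so mg − N = mv²/r.
N = m(g − v²/r) = 1470 × (9.8 − (23.4)²/143) = 1470 × (9.8 − 3.829) = 1470 × 5.971 = 8777 N.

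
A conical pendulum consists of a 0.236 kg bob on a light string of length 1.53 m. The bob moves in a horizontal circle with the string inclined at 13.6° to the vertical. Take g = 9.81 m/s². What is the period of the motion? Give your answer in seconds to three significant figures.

2.45 s

r = L sinθ = 0.3598 m. From T sinθ = mω²r and T cosθ = mg: tanθ = ω²r/g, so ω² = g tanθ / r = g/(L cosθ).
ω = √(g/(L cosθ)) = √(9.81/(1.53 × 0.9720)) = √6.597 = 2.568 rad/s.
Period = 2π/ω = 2.446 s.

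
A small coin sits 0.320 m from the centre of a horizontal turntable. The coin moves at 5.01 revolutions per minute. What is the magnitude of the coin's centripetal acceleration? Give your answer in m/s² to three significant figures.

0.0881 m/s²

ω = 5.01 rev/min × 2π/60 = 0.5246 rad/s, so v = ωr = 0.5246 × 0.320 = 0.1679 m/s.
a_c = v²/r = (0.1679)²/0.320 = 0.02819/0.320 = 0.08808 m/s².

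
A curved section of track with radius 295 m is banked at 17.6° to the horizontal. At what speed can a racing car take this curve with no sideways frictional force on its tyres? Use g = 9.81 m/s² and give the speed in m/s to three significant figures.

On a frictionless banked curve, N sinθ = mv²/r and N cosθ = mg, so tanθ = v²/(rg).
v = √(r g tanθ) = √(295 × 9.81 × tan 17.6°) = √(295 × 9.81 × 0.3172) = √918.0 = 30.30 m/s.

30.3 m/s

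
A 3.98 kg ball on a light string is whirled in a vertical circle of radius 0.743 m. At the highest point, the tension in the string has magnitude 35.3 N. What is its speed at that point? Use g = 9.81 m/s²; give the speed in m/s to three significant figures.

3.73 m/s

At the top, T + mg = mv²/r, so v = √(r(T/m + g)) = √(0.743 × (35.3/3.98 + 9.81)) = √(0.743 × 18.68) = √13.88 = 3.725 m/s.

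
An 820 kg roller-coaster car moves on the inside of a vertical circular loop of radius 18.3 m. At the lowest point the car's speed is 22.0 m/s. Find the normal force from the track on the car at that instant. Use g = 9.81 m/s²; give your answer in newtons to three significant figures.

At the lowest point, N points up (toward the centre) and the weight mg points down (away from the centre), so the net inward force is N − mg = mv²/r.
N = m(v²/r + g) = 820 × ((22.0)²/18.3 + 9.81) = 820 × (26.45 + 9.81) = 820 × 36.26 = 29730 N.

29700 N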